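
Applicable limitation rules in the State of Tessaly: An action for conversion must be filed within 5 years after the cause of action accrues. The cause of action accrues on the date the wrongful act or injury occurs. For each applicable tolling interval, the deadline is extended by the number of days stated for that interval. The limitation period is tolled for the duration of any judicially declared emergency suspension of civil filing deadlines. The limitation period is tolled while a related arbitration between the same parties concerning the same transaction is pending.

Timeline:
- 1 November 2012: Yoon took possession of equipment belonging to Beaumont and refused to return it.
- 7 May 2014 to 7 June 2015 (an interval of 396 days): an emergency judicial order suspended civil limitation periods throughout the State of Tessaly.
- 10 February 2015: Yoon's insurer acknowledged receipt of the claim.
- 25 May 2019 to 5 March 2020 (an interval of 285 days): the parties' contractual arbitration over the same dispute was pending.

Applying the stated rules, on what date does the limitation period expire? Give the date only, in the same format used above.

2 December 2018

The limitation period began to run on 1 November 2012.
The untolled deadline — 5 years after 1 November 2012 — is 1 November 2017.
The emergency suspension of filing deadlines from 7 May 2014 to 7 June 2015 tolled the period for 396 days, extending the deadline to 2 December 2018.
The pending related arbitration starting 25 May 2019 came too late — the period had run on 2 December 2018 — and so does not extend the deadline.
The other events in the timeline have no effect on the limitation period under the stated rules.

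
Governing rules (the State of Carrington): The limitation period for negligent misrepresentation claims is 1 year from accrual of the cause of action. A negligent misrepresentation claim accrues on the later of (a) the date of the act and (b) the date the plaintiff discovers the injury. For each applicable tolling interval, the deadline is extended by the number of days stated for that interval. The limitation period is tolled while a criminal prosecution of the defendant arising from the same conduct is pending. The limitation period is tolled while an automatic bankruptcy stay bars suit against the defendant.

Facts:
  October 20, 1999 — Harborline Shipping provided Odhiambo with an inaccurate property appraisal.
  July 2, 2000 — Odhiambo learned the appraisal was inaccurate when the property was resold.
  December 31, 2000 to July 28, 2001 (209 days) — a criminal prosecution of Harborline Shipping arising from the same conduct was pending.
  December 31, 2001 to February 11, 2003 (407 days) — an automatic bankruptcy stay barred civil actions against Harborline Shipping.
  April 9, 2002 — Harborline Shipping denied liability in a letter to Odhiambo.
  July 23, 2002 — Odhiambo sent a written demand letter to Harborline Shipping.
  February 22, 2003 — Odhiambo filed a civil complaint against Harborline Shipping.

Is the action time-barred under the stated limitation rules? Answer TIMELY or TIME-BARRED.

Because discovery on July 2, 2000 post-dates the October 20, 1999 act, accrual under the later-of rule falls on July 2, 2000.
The untolled deadline — 1 year after July 2, 2000 — is July 2, 2001.
Because the pending criminal prosecution ran from December 31, 2000 to July 28, 2001, the deadline is extended by 209 days to January 27, 2002.
The automatic bankruptcy stay from December 31, 2001 to February 11, 2003 tolled the period for 407 days, extending the deadline to March 10, 2003.
Nothing else in the chronology tolls or restarts the period.
Filing on February 22, 2003 beat the March 10, 2003 deadline — the action is timely.

TIMELY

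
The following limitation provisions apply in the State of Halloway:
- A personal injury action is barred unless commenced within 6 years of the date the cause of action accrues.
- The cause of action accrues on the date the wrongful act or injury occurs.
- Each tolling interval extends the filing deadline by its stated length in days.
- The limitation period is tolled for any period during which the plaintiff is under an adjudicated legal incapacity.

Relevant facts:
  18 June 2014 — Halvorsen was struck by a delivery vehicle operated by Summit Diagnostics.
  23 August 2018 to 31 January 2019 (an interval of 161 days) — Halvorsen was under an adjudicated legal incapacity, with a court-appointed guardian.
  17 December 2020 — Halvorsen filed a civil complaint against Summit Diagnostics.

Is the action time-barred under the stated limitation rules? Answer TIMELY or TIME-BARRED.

The cause of action accrued on 18 June 2014, the date of the act.
The untolled deadline — 6 years after 18 June 2014 — is 18 June 2020.
The plaintiff's legal incapacity from 23 August 2018 to 31 January 2019 tolled the period for 161 days, extending the deadline to 26 November 2020.
Filing on 17 December 2020 missed the 26 November 2020 deadline — the action is time-barred.

TIME-BARRED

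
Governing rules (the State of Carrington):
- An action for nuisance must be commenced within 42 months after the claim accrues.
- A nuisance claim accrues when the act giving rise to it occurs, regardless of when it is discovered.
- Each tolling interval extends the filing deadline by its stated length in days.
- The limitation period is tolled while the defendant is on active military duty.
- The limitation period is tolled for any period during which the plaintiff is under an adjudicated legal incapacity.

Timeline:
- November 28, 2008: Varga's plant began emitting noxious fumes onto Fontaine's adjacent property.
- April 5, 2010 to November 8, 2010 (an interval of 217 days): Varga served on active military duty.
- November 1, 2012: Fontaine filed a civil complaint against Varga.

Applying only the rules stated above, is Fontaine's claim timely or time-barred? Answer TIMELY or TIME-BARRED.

TIMELY

The claim accrued on November 28, 2008, when the wrongful act occurred.
Adding the 42 months base period to November 28, 2008 gives a deadline of May 28, 2012, before any tolling.
Because the defendant's active military service ran from April 5, 2010 to November 8, 2010, the deadline is extended by 217 days to December 31, 2012.
Filing on November 1, 2012 beat the December 31, 2012 deadline — the action is timely.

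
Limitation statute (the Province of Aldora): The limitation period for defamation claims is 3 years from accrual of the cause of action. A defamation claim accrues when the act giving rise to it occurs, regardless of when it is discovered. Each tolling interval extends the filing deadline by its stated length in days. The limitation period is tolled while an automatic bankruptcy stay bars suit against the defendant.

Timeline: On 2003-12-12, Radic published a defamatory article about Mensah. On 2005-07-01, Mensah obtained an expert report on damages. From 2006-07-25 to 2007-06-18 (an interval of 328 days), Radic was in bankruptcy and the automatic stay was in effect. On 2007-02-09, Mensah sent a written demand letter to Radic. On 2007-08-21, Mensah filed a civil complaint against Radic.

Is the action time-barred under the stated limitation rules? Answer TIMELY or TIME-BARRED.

The claim accrued on 2003-12-12, when the wrongful act occurred.
The untolled deadline — 3 years after 2003-12-12 — is 2006-12-12.
The automatic bankruptcy stay from 2006-07-25 to 2007-06-18 tolled the period for 328 days, extending the deadline to 2007-11-05.
Nothing else in the chronology tolls or restarts the period.
Filing on 2007-08-21 beat the 2007-11-05 deadline — the action is timely.

TIMELY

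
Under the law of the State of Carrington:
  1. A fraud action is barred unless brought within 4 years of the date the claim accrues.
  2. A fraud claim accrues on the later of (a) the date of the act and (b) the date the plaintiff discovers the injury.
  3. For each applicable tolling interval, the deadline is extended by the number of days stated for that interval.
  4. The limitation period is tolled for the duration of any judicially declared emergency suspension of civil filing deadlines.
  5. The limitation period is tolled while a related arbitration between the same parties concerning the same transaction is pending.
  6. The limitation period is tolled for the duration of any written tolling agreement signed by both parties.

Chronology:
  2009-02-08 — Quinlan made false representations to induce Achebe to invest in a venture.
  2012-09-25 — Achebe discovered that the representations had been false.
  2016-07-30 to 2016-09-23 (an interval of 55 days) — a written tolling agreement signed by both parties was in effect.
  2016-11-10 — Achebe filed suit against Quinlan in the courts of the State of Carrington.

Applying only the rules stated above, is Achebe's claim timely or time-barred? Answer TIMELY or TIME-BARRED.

TIMELY

The claim accrued on 2012-09-25 — the later of the 2009-02-08 act and the 2012-09-25 discovery.
4 years from 2012-09-25 is 2016-09-25.
The written tolling agreement from 2016-07-30 to 2016-09-23 tolled the period for 55 days, extending the deadline to 2016-11-19.
Achebe filed on 2016-11-10, before the 2016-11-19 deadline, so the action is timely.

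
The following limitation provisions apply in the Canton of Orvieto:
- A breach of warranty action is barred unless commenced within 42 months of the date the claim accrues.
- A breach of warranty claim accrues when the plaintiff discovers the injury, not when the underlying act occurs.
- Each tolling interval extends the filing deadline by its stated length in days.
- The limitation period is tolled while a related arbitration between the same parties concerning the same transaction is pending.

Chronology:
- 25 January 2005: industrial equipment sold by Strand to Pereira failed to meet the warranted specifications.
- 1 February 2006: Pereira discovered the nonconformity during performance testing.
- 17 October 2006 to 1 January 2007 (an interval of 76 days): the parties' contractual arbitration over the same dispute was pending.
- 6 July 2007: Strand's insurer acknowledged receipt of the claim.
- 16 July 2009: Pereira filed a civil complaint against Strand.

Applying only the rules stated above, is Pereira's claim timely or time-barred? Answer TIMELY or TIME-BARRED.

TIMELY

Under the discovery rule, the claim accrued on 1 February 2006, when Pereira discovered the injury — not on the 25 January 2005 date of the underlying act.
Adding the 42 months base period to 1 February 2006 gives a deadline of 1 August 2009, before any tolling.
The pending related arbitration from 17 October 2006 to 1 January 2007 tolled the period for 76 days, extending the deadline to 16 October 2009.
None of the other events listed affects the running of the period under the stated rules.
The 16 July 2009 filing precedes the 16 October 2009 deadline; the claim is timely.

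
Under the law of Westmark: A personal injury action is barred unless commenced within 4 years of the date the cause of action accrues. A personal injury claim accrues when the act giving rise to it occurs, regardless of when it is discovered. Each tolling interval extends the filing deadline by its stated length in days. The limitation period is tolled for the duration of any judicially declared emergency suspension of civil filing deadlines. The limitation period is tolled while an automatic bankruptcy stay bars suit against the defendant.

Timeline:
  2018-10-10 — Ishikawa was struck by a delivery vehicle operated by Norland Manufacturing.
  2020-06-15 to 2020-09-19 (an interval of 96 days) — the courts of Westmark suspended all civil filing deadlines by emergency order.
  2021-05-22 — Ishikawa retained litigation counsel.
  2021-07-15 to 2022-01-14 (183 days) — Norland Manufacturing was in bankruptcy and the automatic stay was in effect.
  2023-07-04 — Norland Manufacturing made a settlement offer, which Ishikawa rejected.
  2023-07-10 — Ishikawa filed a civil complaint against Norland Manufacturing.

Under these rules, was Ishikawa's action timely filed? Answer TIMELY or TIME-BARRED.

The claim accrued on 2018-10-10, when the wrongful act occurred.
Adding the 4 years base period to 2018-10-10 gives a deadline of 2022-10-10, before any tolling.
The period was tolled for 96 days by the emergency suspension of filing deadlines (2020-06-15 to 2020-09-19), pushing the deadline to 2023-01-14.
The automatic bankruptcy stay from 2021-07-15 to 2022-01-14 tolled the period for 183 days, extending the deadline to 2023-07-16.
The other events in the timeline have no effect on the limitation period under the stated rules.
Filing on 2023-07-10 beat the 2023-07-16 deadline — the action is timely.

TIMELY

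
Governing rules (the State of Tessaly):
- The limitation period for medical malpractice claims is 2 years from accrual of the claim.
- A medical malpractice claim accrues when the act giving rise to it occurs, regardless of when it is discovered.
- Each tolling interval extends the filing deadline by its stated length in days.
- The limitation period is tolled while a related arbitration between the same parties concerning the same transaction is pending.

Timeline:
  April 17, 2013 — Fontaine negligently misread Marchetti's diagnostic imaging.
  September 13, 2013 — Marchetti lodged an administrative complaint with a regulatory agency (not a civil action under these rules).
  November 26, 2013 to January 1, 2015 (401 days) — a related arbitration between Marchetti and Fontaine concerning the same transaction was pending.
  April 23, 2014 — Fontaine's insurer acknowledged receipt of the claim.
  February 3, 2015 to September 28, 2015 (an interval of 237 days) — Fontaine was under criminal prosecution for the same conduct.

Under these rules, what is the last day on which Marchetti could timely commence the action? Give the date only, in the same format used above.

May 22, 2016

The limitation period began to run on April 17, 2013.
Adding the 2 years base period to April 17, 2013 gives a deadline of April 17, 2015, before any tolling.
The pending related arbitration from November 26, 2013 to January 1, 2015 tolled the period for 401 days, extending the deadline to May 22, 2016.
The pending criminal prosecution from February 3, 2015 to September 28, 2015 does not toll the period, because no stated rule makes a criminal prosecution a tolling event.
The other events in the timeline have no effect on the limitation period under the stated rules.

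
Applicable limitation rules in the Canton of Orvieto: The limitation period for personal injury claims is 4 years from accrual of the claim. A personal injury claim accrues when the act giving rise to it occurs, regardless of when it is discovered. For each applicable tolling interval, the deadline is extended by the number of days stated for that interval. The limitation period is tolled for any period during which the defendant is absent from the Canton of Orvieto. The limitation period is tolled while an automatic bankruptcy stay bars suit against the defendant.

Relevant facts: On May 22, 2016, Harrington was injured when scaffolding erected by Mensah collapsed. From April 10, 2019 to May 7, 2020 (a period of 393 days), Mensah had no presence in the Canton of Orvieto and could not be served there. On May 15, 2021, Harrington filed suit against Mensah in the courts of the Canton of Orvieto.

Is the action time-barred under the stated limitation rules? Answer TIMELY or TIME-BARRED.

The limitation period began to run on May 22, 2016.
4 years from May 22, 2016 is May 22, 2020.
The period was tolled for 393 days by the defendant's absence from the jurisdiction (April 10, 2019 to May 7, 2020), pushing the deadline to June 19, 2021.
The May 15, 2021 filing precedes the June 19, 2021 deadline; the claim is timely.

TIMELY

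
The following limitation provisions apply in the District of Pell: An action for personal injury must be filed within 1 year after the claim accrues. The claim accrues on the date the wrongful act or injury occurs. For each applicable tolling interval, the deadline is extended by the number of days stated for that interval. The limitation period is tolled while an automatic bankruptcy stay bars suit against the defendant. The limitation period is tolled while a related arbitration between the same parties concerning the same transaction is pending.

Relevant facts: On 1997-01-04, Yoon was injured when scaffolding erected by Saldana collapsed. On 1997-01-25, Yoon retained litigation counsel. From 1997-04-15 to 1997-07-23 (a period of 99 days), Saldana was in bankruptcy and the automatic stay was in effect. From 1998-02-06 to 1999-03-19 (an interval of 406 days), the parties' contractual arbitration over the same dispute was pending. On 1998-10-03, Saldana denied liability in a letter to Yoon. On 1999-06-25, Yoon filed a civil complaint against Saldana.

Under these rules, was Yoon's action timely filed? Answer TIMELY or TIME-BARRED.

The claim accrued on 1997-01-04, the date of the act.
The untolled deadline — 1 year after 1997-01-04 — is 1998-01-04.
The automatic bankruptcy stay from 1997-04-15 to 1997-07-23 tolled the period for 99 days, extending the deadline to 1998-04-13.
The pending related arbitration from 1998-02-06 to 1999-03-19 tolled the period for 406 days, extending the deadline to 1999-05-24.
None of the other events listed affects the running of the period under the stated rules.
Filing on 1999-06-25 missed the 1999-05-24 deadline — the action is time-barred.

TIME-BARRED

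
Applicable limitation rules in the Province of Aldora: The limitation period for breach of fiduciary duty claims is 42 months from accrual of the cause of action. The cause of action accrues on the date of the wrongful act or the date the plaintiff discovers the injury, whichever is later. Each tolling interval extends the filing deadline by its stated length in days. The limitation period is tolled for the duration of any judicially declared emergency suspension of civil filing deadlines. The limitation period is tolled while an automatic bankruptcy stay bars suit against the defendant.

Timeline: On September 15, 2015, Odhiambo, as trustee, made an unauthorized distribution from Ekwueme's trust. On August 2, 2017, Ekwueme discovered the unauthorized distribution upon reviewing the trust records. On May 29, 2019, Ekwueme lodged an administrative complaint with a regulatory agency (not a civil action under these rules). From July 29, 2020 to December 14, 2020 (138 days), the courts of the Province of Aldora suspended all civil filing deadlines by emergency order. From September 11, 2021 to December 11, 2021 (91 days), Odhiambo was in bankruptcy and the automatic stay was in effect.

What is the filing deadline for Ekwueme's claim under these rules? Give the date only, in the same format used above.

June 20, 2021

Because discovery on August 2, 2017 post-dates the September 15, 2015 act, accrual under the later-of rule falls on August 2, 2017.
Adding the 42 months base period to August 2, 2017 gives a deadline of February 2, 2021, before any tolling.
Because the emergency suspension of filing deadlines ran from July 29, 2020 to December 14, 2020, the deadline is extended by 138 days to June 20, 2021.
The automatic bankruptcy stay from September 11, 2021 to December 11, 2021 began after the period had already run on June 20, 2021, so it has no tolling effect.
The other events in the timeline have no effect on the limitation period under the stated rules.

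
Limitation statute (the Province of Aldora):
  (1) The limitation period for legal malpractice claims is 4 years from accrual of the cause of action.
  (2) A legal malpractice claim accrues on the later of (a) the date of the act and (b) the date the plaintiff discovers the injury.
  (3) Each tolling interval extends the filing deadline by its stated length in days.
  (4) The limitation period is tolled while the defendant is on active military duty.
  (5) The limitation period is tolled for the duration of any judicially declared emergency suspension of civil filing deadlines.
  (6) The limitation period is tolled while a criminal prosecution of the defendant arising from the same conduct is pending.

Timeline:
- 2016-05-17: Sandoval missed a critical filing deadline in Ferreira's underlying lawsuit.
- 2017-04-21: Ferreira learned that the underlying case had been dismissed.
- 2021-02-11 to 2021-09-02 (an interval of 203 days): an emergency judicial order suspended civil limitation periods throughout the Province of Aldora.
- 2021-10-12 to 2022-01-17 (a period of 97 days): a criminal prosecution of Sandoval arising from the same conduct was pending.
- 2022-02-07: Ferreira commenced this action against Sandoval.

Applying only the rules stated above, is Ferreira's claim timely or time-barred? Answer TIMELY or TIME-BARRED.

Taking the later of the act (2016-05-17) and discovery (2017-04-21), the claim accrued on 2017-04-21.
Adding the 4 years base period to 2017-04-21 gives a deadline of 2021-04-21, before any tolling.
Because the emergency suspension of filing deadlines ran from 2021-02-11 to 2021-09-02, the deadline is extended by 203 days to 2021-11-10.
The pending criminal prosecution from 2021-10-12 to 2022-01-17 tolled the period for 97 days, extending the deadline to 2022-02-15.
The 2022-02-07 filing precedes the 2022-02-15 deadline; the claim is timely.

TIMELY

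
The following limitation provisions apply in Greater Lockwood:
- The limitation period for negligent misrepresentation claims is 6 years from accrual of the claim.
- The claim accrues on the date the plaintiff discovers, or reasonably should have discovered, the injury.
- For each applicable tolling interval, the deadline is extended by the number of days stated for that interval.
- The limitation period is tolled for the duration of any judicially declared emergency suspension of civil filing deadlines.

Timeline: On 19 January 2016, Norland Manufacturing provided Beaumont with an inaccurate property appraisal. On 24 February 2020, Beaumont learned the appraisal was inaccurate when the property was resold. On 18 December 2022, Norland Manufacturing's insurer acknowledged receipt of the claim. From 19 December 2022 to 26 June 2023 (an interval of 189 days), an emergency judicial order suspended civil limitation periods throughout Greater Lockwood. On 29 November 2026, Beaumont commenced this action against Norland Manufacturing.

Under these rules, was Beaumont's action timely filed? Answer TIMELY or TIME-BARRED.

TIME-BARRED

Under the discovery rule, the claim accrued on 24 February 2020, when Beaumont discovered the injury — not on the 19 January 2016 date of the underlying act.
Adding the 6 years base period to 24 February 2020 gives a deadline of 24 February 2026, before any tolling.
Because the emergency suspension of filing deadlines ran from 19 December 2022 to 26 June 2023, the deadline is extended by 189 days to 1 September 2026.
Nothing else in the chronology tolls or restarts the period.
Filing on 29 November 2026 missed the 1 September 2026 deadline — the action is time-barred.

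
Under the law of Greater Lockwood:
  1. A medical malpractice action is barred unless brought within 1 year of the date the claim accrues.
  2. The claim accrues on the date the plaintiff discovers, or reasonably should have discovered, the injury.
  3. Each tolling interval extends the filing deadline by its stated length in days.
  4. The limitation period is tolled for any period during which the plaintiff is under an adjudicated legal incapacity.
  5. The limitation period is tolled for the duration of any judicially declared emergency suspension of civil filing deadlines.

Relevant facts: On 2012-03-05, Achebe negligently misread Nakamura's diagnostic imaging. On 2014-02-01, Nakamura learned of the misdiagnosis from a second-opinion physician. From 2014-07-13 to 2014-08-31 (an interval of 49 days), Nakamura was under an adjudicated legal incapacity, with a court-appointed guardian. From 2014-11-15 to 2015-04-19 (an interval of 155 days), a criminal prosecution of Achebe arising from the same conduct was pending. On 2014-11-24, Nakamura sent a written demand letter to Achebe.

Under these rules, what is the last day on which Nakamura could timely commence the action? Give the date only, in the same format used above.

The claim did not accrue until Nakamura discovered the injury on 2014-02-01; the 2012-03-05 act date does not start the clock under the stated rule.
1 year from 2014-02-01 is 2015-02-01.
Because the plaintiff's legal incapacity ran from 2014-07-13 to 2014-08-31, the deadline is extended by 49 days to 2015-03-22.
Although a criminal prosecution ran from 2014-11-15 to 2015-04-19, the stated rules do not make that a tolling event, so it is disregarded.
The other events in the timeline have no effect on the limitation period under the stated rules.

2015-03-22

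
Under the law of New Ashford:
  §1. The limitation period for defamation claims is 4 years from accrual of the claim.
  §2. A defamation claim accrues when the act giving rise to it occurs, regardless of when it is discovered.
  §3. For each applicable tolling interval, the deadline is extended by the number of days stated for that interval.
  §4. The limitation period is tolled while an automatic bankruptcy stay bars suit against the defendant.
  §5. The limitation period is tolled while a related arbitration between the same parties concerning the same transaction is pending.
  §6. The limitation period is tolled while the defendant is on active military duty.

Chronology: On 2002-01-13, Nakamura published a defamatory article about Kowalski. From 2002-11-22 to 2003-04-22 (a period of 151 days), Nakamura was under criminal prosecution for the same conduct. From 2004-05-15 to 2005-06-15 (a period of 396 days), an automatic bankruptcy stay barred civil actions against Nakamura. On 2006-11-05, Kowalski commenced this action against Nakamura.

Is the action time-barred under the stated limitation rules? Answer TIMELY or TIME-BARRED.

The claim accrued on 2002-01-13, when the wrongful act occurred.
4 years from 2002-01-13 is 2006-01-13.
Because the automatic bankruptcy stay ran from 2004-05-15 to 2005-06-15, the deadline is extended by 396 days to 2007-02-13.
Although a criminal prosecution ran from 2002-11-22 to 2003-04-22, the stated rules do not make that a tolling event, so it is disregarded.
Filing on 2006-11-05 beat the 2007-02-13 deadline — the action is timely.

TIMELY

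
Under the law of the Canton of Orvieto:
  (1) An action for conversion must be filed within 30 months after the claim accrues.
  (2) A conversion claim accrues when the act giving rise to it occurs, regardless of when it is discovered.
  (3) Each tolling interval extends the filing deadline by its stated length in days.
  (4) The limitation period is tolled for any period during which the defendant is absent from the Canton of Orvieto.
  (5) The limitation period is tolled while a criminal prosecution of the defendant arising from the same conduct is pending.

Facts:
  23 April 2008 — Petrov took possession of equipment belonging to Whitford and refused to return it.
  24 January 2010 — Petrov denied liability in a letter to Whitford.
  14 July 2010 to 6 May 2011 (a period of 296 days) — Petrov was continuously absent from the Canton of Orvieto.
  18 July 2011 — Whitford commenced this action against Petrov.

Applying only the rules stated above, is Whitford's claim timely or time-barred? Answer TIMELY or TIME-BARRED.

TIMELY

The limitation period began to run on 23 April 2008.
Adding the 30 months base period to 23 April 2008 gives a deadline of 23 October 2010, before any tolling.
The period was tolled for 296 days by the defendant's absence from the jurisdiction (14 July 2010 to 6 May 2011), pushing the deadline to 15 August 2011.
The other events in the timeline have no effect on the limitation period under the stated rules.
The 18 July 2011 filing precedes the 15 August 2011 deadline; the claim is timely.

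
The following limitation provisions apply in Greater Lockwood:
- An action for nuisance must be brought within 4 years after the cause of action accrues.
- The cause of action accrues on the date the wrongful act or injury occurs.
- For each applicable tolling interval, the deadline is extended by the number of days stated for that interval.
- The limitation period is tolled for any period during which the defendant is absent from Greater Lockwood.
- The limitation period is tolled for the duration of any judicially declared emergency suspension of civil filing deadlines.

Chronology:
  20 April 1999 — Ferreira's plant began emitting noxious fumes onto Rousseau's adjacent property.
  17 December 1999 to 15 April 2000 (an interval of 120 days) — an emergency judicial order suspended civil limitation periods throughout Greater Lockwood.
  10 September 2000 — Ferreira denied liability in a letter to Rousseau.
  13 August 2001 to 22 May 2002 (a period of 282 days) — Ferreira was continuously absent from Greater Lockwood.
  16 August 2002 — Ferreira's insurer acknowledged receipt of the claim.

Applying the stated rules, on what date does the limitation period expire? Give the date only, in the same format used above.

26 May 2004

The claim accrued on 20 April 1999, when the wrongful act occurred.
Adding the 4 years base period to 20 April 1999 gives a deadline of 20 April 2003, before any tolling.
The period was tolled for 120 days by the emergency suspension of filing deadlines (17 December 1999 to 15 April 2000), pushing the deadline to 18 August 2003.
The defendant's absence from the jurisdiction from 13 August 2001 to 22 May 2002 tolled the period for 282 days, extending the deadline to 26 May 2004.
The other events in the timeline have no effect on the limitation period under the stated rules.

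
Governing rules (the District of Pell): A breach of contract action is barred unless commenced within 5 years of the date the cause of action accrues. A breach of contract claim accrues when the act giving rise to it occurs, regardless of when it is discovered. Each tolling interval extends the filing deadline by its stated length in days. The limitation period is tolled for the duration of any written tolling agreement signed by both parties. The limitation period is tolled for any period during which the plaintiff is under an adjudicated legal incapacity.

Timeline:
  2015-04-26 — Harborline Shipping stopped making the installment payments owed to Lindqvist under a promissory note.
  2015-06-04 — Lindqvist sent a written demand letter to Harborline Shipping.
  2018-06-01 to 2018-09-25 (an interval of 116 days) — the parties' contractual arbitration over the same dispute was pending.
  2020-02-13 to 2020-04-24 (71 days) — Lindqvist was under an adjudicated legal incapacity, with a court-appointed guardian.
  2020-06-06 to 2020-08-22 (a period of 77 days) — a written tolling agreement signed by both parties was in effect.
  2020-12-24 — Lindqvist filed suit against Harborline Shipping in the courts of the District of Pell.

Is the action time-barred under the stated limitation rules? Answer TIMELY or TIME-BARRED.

The claim accrued on 2015-04-26, when the wrongful act occurred.
The untolled deadline — 5 years after 2015-04-26 — is 2020-04-26.
The period was tolled for 71 days by the plaintiff's legal incapacity (2020-02-13 to 2020-04-24), pushing the deadline to 2020-07-06.
The period was tolled for 77 days by the written tolling agreement (2020-06-06 to 2020-08-22), pushing the deadline to 2020-09-21.
No stated provision tolls the period for a pending arbitration, so the interval from 2018-06-01 to 2018-09-25 has no effect on the deadline.
None of the other events listed affects the running of the period under the stated rules.
Lindqvist filed on 2020-12-24, after the 2020-09-21 deadline, so the action is time-barred.

TIME-BARRED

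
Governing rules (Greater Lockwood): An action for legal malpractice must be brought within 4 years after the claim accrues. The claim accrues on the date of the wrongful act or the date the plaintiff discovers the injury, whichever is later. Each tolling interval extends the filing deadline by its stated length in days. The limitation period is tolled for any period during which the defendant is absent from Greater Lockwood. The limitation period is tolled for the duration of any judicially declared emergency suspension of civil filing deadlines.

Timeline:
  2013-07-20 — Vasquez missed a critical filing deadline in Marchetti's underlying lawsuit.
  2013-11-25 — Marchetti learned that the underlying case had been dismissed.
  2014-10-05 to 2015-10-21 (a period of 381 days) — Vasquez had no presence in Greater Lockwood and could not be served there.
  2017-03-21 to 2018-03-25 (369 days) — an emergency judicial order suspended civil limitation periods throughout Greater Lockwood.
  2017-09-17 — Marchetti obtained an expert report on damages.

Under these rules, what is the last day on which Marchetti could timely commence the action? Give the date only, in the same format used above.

2019-12-15

Because discovery on 2013-11-25 post-dates the 2013-07-20 act, accrual under the later-of rule falls on 2013-11-25.
The untolled deadline — 4 years after 2013-11-25 — is 2017-11-25.
The defendant's absence from the jurisdiction from 2014-10-05 to 2015-10-21 tolled the period for 381 days, extending the deadline to 2018-12-11.
The period was tolled for 369 days by the emergency suspension of filing deadlines (2017-03-21 to 2018-03-25), pushing the deadline to 2019-12-15.
Nothing else in the chronology tolls or restarts the period.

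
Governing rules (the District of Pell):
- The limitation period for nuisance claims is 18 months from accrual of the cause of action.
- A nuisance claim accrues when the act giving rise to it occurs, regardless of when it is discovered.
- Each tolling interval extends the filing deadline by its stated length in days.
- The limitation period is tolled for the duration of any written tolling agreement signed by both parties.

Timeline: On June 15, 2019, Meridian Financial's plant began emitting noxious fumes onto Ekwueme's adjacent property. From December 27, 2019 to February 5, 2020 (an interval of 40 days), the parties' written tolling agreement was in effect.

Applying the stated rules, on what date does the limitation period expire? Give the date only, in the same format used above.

The cause of action accrued on June 15, 2019, the date of the act.
18 months from June 15, 2019 is December 15, 2020.
The written tolling agreement from December 27, 2019 to February 5, 2020 tolled the period for 40 days, extending the deadline to January 24, 2021.

January 24, 2021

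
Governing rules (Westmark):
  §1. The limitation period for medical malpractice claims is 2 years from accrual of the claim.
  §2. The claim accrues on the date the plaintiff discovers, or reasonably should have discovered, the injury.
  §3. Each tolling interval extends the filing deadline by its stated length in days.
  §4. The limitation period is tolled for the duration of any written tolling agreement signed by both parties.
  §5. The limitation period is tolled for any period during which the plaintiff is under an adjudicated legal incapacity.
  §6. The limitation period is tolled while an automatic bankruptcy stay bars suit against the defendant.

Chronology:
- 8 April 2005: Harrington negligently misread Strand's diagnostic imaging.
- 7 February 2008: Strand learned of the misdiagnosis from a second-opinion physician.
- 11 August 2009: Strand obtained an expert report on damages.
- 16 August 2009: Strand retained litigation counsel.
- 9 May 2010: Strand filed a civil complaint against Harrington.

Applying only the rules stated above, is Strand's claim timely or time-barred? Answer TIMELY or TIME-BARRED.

Under the discovery rule, the claim accrued on 7 February 2008, when Strand discovered the injury — not on the 8 April 2005 date of the underlying act.
Adding the 2 years base period to 7 February 2008 gives a deadline of 7 February 2010, before any tolling.
The other events in the timeline have no effect on the limitation period under the stated rules.
Strand filed on 9 May 2010, after the 7 February 2010 deadline, so the action is time-barred.

TIME-BARRED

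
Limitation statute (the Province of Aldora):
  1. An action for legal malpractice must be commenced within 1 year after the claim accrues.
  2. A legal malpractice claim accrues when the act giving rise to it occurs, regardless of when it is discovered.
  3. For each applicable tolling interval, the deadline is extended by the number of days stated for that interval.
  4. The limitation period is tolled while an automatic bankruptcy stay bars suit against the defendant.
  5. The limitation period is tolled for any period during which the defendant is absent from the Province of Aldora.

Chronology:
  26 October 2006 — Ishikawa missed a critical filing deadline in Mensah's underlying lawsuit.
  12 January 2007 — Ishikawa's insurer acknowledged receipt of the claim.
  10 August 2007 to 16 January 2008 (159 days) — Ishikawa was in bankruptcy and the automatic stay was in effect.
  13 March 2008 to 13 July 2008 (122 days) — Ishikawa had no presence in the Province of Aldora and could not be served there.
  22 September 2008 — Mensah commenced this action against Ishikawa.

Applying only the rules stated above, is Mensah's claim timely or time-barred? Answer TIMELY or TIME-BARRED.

The claim accrued on 26 October 2006, the date of the act.
The untolled deadline — 1 year after 26 October 2006 — is 26 October 2007.
Because the automatic bankruptcy stay ran from 10 August 2007 to 16 January 2008, the deadline is extended by 159 days to 2 April 2008.
The period was tolled for 122 days by the defendant's absence from the jurisdiction (13 March 2008 to 13 July 2008), pushing the deadline to 2 August 2008.
Nothing else in the chronology tolls or restarts the period.
Mensah filed on 22 September 2008, after the 2 August 2008 deadline, so the action is time-barred.

TIME-BARRED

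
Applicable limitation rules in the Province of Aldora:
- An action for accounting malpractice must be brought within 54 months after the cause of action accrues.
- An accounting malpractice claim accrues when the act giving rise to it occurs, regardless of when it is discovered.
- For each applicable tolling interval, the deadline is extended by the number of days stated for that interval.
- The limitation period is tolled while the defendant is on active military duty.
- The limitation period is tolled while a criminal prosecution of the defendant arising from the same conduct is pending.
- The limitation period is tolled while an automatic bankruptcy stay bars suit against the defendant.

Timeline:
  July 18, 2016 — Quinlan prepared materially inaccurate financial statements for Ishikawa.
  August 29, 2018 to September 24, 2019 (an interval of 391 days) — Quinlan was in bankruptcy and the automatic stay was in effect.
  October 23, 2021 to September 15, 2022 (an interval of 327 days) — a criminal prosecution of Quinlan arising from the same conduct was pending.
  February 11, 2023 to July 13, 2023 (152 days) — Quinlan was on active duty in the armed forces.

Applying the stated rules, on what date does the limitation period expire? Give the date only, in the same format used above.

January 6, 2023

The cause of action accrued on July 18, 2016, the date of the act.
The untolled deadline — 54 months after July 18, 2016 — is January 18, 2021.
The automatic bankruptcy stay from August 29, 2018 to September 24, 2019 tolled the period for 391 days, extending the deadline to February 13, 2022.
The pending criminal prosecution from October 23, 2021 to September 15, 2022 tolled the period for 327 days, extending the deadline to January 6, 2023.
By the time the defendant's active military service began on February 11, 2023, the limitation period had already expired on January 6, 2023; that interval cannot revive it.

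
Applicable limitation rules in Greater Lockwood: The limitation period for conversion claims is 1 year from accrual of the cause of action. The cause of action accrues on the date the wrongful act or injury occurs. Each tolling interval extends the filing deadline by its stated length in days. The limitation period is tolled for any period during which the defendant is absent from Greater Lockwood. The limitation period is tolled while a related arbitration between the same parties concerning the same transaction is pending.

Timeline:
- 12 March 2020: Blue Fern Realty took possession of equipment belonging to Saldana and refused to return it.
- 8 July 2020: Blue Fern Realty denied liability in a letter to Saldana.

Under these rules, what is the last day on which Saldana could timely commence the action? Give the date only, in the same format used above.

The claim accrued on 12 March 2020, when the wrongful act occurred.
1 year from 12 March 2020 is 12 March 2021.
The other events in the timeline have no effect on the limitation period under the stated rules.

12 March 2021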